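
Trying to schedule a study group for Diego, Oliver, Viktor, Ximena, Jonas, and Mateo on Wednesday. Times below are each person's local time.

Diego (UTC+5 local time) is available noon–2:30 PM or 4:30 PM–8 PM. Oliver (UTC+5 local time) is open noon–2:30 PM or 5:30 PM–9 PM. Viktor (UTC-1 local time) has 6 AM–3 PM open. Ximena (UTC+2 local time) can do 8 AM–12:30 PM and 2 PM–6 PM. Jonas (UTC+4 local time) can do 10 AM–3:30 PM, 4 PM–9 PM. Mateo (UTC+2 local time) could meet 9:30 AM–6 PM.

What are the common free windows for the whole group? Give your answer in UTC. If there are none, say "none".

Diego in UTC: 07:00-09:30, 11:30-15:00 (subtract 5h to convert from UTC+5).
Oliver in UTC: 07:00-09:30, 12:30-16:00 (subtract 5h to convert from UTC+5).
Viktor in UTC: 07:00-16:00 (add 1h to convert from UTC-1).
Ximena in UTC: 06:00-10:30, 12:00-16:00 (subtract 2h to convert from UTC+2).
Jonas in UTC: 06:00-11:30, 12:00-17:00 (subtract 4h to convert from UTC+4).
Mateo in UTC: 07:30-16:00 (subtract 2h to convert from UTC+2).
Diego ∩ Oliver: 07:00-09:30, 12:30-15:00.
Diego ∩ Oliver ∩ Viktor: 07:00-09:30, 12:30-15:00.
Diego ∩ Oliver ∩ Viktor ∩ Ximena: 07:00-09:30, 12:30-15:00.
Diego ∩ Oliver ∩ Viktor ∩ Ximena ∩ Jonas: 07:00-09:30, 12:30-15:00.
Diego ∩ Oliver ∩ Viktor ∩ Ximena ∩ Jonas ∩ Mateo: 07:30-09:30, 12:30-15:00.
Those are the intersection windows.

07:30-09:30, 12:30-15:00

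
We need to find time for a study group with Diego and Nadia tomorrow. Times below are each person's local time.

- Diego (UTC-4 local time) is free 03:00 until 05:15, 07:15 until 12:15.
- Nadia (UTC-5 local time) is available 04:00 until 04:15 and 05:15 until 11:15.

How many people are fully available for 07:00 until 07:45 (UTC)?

1

Diego in UTC: 07:00-09:15, 11:15-16:15 (add 4h to convert from UTC-4).
Nadia in UTC: 09:00-09:15, 10:15-16:15 (add 5h to convert from UTC-5).
Diego can make the full 07:00-07:45 slot — that's 1.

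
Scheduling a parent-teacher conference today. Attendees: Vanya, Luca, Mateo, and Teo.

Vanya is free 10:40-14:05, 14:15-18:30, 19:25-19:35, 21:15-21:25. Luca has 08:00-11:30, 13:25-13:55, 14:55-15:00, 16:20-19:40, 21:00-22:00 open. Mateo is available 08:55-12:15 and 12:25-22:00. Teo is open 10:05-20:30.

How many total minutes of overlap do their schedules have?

Vanya ∩ Luca: 10:40-11:30, 13:25-13:55, 14:55-15:00, 16:20-18:30, 19:25-19:35, 21:15-21:25.
Vanya ∩ Luca ∩ Mateo: 10:40-11:30, 13:25-13:55, 14:55-15:00, 16:20-18:30, 19:25-19:35, 21:15-21:25.
Vanya ∩ Luca ∩ Mateo ∩ Teo: 10:40-11:30, 13:25-13:55, 14:55-15:00, 16:20-18:30, 19:25-19:35.
Summing the common windows: 50 + 30 + 5 + 130 + 10 = 225 minutes.

225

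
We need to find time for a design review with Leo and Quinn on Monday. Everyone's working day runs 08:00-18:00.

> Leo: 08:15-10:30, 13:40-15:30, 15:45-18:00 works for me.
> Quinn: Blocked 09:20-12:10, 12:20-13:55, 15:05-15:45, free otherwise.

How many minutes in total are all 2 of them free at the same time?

Leo free: 08:15-10:30, 13:40-15:30, 15:45-18:00.
Quinn free: 08:00-09:20, 12:10-12:20, 13:55-15:05, 15:45-18:00 (invert busy blocks within the working day).
Leo ∩ Quinn: 08:15-09:20, 13:55-15:05, 15:45-18:00.
Summing the common windows: 65 + 70 + 135 = 270 minutes.

270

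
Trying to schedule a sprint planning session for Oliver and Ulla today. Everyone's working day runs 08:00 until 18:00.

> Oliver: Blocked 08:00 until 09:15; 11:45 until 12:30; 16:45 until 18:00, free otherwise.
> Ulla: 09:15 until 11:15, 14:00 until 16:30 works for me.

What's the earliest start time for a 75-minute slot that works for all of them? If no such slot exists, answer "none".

Oliver free: 09:15-11:45, 12:30-16:45 (invert busy blocks within the working day).
Ulla free: 09:15-11:15, 14:00-16:30.
Oliver ∩ Ulla: 09:15-11:15, 14:00-16:30.
So the common availability across everyone is 09:15-11:15, 14:00-16:30.
The first common window of at least 75 minutes is 09:15-11:15, so the earliest start is 09:15.

09:15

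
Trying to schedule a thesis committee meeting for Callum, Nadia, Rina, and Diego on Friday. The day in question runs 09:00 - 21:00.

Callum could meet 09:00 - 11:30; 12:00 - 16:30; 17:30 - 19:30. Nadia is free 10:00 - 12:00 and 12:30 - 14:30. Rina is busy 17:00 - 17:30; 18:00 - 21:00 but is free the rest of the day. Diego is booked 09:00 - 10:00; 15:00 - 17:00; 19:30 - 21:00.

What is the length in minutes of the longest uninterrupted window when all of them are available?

Callum free: 09:00-11:30, 12:00-16:30, 17:30-19:30.
Nadia free: 10:00-12:00, 12:30-14:30.
Rina free: 09:00-17:00, 17:30-18:00 (invert busy blocks within the working day).
Diego free: 10:00-15:00, 17:00-19:30 (invert busy blocks within the working day).
Callum ∩ Nadia: 10:00-11:30, 12:30-14:30.
Callum ∩ Nadia ∩ Rina: 10:00-11:30, 12:30-14:30.
Callum ∩ Nadia ∩ Rina ∩ Diego: 10:00-11:30, 12:30-14:30.
The longest is 12:30-14:30 at 120 minutes.

120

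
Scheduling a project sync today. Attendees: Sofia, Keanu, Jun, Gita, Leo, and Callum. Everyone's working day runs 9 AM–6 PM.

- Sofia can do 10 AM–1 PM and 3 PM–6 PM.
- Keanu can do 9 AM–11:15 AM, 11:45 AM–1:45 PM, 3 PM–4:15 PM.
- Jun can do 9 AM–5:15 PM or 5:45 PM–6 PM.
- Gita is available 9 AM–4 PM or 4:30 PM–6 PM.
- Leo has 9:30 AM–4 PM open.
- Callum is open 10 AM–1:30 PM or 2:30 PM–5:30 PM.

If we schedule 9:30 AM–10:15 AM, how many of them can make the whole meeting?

4

Keanu, Jun, Gita, and Leo can make the full 09:30-10:15 slot — that's 4.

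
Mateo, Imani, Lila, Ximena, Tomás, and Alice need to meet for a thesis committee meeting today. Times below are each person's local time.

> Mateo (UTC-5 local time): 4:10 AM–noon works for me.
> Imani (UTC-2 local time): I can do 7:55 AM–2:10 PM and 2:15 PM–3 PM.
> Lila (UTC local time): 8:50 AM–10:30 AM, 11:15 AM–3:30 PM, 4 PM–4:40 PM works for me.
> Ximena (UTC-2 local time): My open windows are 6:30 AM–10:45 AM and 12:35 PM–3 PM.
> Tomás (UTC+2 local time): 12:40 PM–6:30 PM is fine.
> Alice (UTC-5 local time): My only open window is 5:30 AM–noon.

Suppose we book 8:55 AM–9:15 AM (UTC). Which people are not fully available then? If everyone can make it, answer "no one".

Alice, Imani, Mateo, Tomás

Mateo in UTC: 09:10-17:00 (add 5h to convert from UTC-5).
Imani in UTC: 09:55-16:10, 16:15-17:00 (add 2h to convert from UTC-2).
Lila in UTC: 08:50-10:30, 11:15-15:30, 16:00-16:40.
Ximena in UTC: 08:30-12:45, 14:35-17:00 (add 2h to convert from UTC-2).
Tomás in UTC: 10:40-16:30 (subtract 2h to convert from UTC+2).
Alice in UTC: 10:30-17:00 (add 5h to convert from UTC-5).
Mateo: not fully free for 08:55-09:15. Imani: not fully free for 08:55-09:15. Lila: free for 08:55-09:15. Ximena: free for 08:55-09:15. Tomás: not fully free for 08:55-09:15. Alice: not fully free for 08:55-09:15.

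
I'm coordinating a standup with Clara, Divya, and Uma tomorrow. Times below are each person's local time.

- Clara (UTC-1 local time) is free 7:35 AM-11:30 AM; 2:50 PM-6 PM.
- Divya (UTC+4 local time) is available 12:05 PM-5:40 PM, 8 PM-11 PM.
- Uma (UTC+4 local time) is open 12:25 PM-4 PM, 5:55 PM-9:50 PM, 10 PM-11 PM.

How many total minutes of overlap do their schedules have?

Clara in UTC: 08:35-12:30, 15:50-19:00 (add 1h to convert from UTC-1).
Divya in UTC: 08:05-13:40, 16:00-19:00 (subtract 4h to convert from UTC+4).
Uma in UTC: 08:25-12:00, 13:55-17:50, 18:00-19:00 (subtract 4h to convert from UTC+4).
Clara ∩ Divya: 08:35-12:30, 16:00-19:00.
Clara ∩ Divya ∩ Uma: 08:35-12:00, 16:00-17:50, 18:00-19:00.
Those are the intersection windows.
Summing the common windows: 205 + 110 + 60 = 375 minutes.

375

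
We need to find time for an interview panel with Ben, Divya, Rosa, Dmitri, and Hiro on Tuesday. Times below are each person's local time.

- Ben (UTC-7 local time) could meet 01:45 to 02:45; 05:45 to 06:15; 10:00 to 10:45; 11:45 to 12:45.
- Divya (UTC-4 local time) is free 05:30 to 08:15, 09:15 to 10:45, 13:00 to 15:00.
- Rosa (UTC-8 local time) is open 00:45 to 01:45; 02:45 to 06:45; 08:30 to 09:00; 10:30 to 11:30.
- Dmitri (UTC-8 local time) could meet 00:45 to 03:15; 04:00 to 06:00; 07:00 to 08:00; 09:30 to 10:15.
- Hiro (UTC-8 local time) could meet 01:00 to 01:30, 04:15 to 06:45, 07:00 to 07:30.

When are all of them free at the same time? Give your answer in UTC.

none

Ben in UTC: 08:45-09:45, 12:45-13:15, 17:00-17:45, 18:45-19:45 (add 7h to convert from UTC-7).
Divya in UTC: 09:30-12:15, 13:15-14:45, 17:00-19:00 (add 4h to convert from UTC-4).
Rosa in UTC: 08:45-09:45, 10:45-14:45, 16:30-17:00, 18:30-19:30 (add 8h to convert from UTC-8).
Dmitri in UTC: 08:45-11:15, 12:00-14:00, 15:00-16:00, 17:30-18:15 (add 8h to convert from UTC-8).
Hiro in UTC: 09:00-09:30, 12:15-14:45, 15:00-15:30 (add 8h to convert from UTC-8).
Ben ∩ Divya: 09:30-09:45, 17:00-17:45, 18:45-19:00.
Ben ∩ Divya ∩ Rosa: 09:30-09:45, 18:45-19:00.
Ben ∩ Divya ∩ Rosa ∩ Dmitri: 09:30-09:45.
Ben ∩ Divya ∩ Rosa ∩ Dmitri ∩ Hiro: ∅.
There is no time when everyone is free.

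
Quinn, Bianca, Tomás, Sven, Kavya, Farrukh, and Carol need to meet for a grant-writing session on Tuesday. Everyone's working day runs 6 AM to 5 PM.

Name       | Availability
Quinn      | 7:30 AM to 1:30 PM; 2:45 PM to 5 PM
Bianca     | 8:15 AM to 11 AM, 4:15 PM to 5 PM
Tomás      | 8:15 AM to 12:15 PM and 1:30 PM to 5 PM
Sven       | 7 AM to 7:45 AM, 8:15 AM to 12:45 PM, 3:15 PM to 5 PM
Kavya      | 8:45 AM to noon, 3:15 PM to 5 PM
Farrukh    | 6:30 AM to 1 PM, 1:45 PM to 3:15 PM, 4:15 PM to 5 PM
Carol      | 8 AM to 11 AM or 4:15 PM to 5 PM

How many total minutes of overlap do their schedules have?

Quinn ∩ Bianca: 08:15-11:00, 16:15-17:00.
Quinn ∩ Bianca ∩ Tomás: 08:15-11:00, 16:15-17:00.
Quinn ∩ Bianca ∩ Tomás ∩ Sven: 08:15-11:00, 16:15-17:00.
Quinn ∩ Bianca ∩ Tomás ∩ Sven ∩ Kavya: 08:45-11:00, 16:15-17:00.
Quinn ∩ Bianca ∩ Tomás ∩ Sven ∩ Kavya ∩ Farrukh: 08:45-11:00, 16:15-17:00.
Quinn ∩ Bianca ∩ Tomás ∩ Sven ∩ Kavya ∩ Farrukh ∩ Carol: 08:45-11:00, 16:15-17:00.
Summing the common windows: 135 + 45 = 180 minutes.

180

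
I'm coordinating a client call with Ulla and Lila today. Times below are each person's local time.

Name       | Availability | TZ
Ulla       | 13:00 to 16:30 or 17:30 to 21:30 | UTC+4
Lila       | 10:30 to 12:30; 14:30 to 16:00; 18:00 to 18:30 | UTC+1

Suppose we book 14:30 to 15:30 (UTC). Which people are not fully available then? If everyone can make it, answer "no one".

Ulla in UTC: 09:00-12:30, 13:30-17:30 (subtract 4h to convert from UTC+4).
Lila in UTC: 09:30-11:30, 13:30-15:00, 17:00-17:30 (subtract 1h to convert from UTC+1).
Ulla: free for 14:30-15:30. Lila: not fully free for 14:30-15:30.

Lila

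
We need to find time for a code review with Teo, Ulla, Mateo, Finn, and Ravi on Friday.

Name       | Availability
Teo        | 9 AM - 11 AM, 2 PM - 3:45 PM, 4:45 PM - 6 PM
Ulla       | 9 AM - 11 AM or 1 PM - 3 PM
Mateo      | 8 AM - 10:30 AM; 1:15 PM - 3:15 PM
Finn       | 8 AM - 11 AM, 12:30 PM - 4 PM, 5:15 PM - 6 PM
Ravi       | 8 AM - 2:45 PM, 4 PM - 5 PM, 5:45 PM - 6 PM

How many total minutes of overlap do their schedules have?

135

Teo ∩ Ulla: 09:00-11:00, 14:00-15:00.
Teo ∩ Ulla ∩ Mateo: 09:00-10:30, 14:00-15:00.
Teo ∩ Ulla ∩ Mateo ∩ Finn: 09:00-10:30, 14:00-15:00.
Teo ∩ Ulla ∩ Mateo ∩ Finn ∩ Ravi: 09:00-10:30, 14:00-14:45.
So the common availability across everyone is 09:00-10:30, 14:00-14:45.
Summing the common windows: 90 + 45 = 135 minutes.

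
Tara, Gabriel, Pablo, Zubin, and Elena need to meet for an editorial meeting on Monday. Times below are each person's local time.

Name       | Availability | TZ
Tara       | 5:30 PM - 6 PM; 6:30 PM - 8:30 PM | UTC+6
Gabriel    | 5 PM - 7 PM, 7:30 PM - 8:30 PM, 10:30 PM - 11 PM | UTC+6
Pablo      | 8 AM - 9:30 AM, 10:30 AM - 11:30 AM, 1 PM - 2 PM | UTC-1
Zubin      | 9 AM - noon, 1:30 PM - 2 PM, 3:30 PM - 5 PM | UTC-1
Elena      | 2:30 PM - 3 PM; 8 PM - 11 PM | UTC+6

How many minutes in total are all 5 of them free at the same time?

0

Tara in UTC: 11:30-12:00, 12:30-14:30 (subtract 6h to convert from UTC+6).
Gabriel in UTC: 11:00-13:00, 13:30-14:30, 16:30-17:00 (subtract 6h to convert from UTC+6).
Pablo in UTC: 09:00-10:30, 11:30-12:30, 14:00-15:00 (add 1h to convert from UTC-1).
Zubin in UTC: 10:00-13:00, 14:30-15:00, 16:30-18:00 (add 1h to convert from UTC-1).
Elena in UTC: 08:30-09:00, 14:00-17:00 (subtract 6h to convert from UTC+6).
Tara ∩ Gabriel: 11:30-12:00, 12:30-13:00, 13:30-14:30.
Tara ∩ Gabriel ∩ Pablo: 11:30-12:00, 14:00-14:30.
Tara ∩ Gabriel ∩ Pablo ∩ Zubin: 11:30-12:00.
Tara ∩ Gabriel ∩ Pablo ∩ Zubin ∩ Elena: ∅.
There is no time when everyone is free.
There is no common window, so the total is 0 minutes.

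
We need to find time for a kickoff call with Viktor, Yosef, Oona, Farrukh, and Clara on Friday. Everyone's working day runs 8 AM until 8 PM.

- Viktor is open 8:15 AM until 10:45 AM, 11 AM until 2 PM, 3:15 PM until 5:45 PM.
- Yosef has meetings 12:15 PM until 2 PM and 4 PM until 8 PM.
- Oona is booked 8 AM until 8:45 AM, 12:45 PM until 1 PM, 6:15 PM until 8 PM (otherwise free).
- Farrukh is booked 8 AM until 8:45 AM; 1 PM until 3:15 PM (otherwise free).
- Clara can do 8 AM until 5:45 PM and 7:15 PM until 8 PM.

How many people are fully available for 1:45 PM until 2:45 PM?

Viktor free: 08:15-10:45, 11:00-14:00, 15:15-17:45.
Yosef free: 08:00-12:15, 14:00-16:00 (invert busy blocks within the working day).
Oona free: 08:45-12:45, 13:00-18:15 (invert busy blocks within the working day).
Farrukh free: 08:45-13:00, 15:15-20:00 (invert busy blocks within the working day).
Clara free: 08:00-17:45, 19:15-20:00.
Oona and Clara can make the full 13:45-14:45 slot — that's 2.

2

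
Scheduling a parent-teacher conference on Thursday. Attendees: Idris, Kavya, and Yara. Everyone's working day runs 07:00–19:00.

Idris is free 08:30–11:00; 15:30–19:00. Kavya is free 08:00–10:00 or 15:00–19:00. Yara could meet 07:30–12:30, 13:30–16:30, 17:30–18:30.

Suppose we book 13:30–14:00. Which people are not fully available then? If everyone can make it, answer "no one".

Idris, Kavya

Idris: not fully free for 13:30-14:00. Kavya: not fully free for 13:30-14:00. Yara: free for 13:30-14:00.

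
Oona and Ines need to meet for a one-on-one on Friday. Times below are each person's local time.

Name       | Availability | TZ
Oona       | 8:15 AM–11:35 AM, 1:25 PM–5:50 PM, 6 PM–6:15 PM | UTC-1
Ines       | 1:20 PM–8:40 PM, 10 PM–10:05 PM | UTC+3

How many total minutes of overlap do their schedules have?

Oona in UTC: 09:15-12:35, 14:25-18:50, 19:00-19:15 (add 1h to convert from UTC-1).
Ines in UTC: 10:20-17:40, 19:00-19:05 (subtract 3h to convert from UTC+3).
Oona ∩ Ines: 10:20-12:35, 14:25-17:40, 19:00-19:05.
Summing the common windows: 135 + 195 + 5 = 335 minutes.

335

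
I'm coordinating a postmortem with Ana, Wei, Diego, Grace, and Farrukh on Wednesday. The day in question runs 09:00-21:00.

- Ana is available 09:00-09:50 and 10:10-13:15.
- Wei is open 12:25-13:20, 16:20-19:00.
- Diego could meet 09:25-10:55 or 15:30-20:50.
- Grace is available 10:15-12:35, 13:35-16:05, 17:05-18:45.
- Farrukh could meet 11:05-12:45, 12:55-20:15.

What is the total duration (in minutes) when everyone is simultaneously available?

0

Ana ∩ Wei: 12:25-13:15.
Ana ∩ Wei ∩ Diego: ∅.
Ana ∩ Wei ∩ Diego ∩ Grace: ∅.
Ana ∩ Wei ∩ Diego ∩ Grace ∩ Farrukh: ∅.
There is no time when everyone is free.
There is no common window, so the total is 0 minutes.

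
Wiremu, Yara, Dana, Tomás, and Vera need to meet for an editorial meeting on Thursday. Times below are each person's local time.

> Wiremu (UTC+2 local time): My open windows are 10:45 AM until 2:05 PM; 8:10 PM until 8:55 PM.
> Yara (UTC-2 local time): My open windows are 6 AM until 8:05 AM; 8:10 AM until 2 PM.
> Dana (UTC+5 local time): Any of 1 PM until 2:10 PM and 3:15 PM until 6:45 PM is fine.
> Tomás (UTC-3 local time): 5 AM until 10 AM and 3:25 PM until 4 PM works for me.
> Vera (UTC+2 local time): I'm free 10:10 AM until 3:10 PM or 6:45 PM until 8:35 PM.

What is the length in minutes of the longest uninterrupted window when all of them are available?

110

Wiremu in UTC: 08:45-12:05, 18:10-18:55 (subtract 2h to convert from UTC+2).
Yara in UTC: 08:00-10:05, 10:10-16:00 (add 2h to convert from UTC-2).
Dana in UTC: 08:00-09:10, 10:15-13:45 (subtract 5h to convert from UTC+5).
Tomás in UTC: 08:00-13:00, 18:25-19:00 (add 3h to convert from UTC-3).
Vera in UTC: 08:10-13:10, 16:45-18:35 (subtract 2h to convert from UTC+2).
Wiremu ∩ Yara: 08:45-10:05, 10:10-12:05.
Wiremu ∩ Yara ∩ Dana: 08:45-09:10, 10:15-12:05.
Wiremu ∩ Yara ∩ Dana ∩ Tomás: 08:45-09:10, 10:15-12:05.
Wiremu ∩ Yara ∩ Dana ∩ Tomás ∩ Vera: 08:45-09:10, 10:15-12:05.
The longest is 10:15-12:05 at 110 minutes.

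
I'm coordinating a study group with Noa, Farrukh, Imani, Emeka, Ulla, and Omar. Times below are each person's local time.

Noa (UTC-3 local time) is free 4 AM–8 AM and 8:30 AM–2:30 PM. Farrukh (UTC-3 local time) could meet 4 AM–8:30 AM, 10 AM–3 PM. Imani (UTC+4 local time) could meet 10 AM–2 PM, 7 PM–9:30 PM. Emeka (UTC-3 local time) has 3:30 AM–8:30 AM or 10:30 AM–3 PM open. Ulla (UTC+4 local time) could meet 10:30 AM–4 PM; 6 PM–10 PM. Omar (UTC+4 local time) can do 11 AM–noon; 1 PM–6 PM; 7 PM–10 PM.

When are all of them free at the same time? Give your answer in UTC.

07:00-08:00, 09:00-10:00, 15:00-17:30

Noa in UTC: 07:00-11:00, 11:30-17:30 (add 3h to convert from UTC-3).
Farrukh in UTC: 07:00-11:30, 13:00-18:00 (add 3h to convert from UTC-3).
Imani in UTC: 06:00-10:00, 15:00-17:30 (subtract 4h to convert from UTC+4).
Emeka in UTC: 06:30-11:30, 13:30-18:00 (add 3h to convert from UTC-3).
Ulla in UTC: 06:30-12:00, 14:00-18:00 (subtract 4h to convert from UTC+4).
Omar in UTC: 07:00-08:00, 09:00-14:00, 15:00-18:00 (subtract 4h to convert from UTC+4).
Noa ∩ Farrukh: 07:00-11:00, 13:00-17:30.
Noa ∩ Farrukh ∩ Imani: 07:00-10:00, 15:00-17:30.
Noa ∩ Farrukh ∩ Imani ∩ Emeka: 07:00-10:00, 15:00-17:30.
Noa ∩ Farrukh ∩ Imani ∩ Emeka ∩ Ulla: 07:00-10:00, 15:00-17:30.
Noa ∩ Farrukh ∩ Imani ∩ Emeka ∩ Ulla ∩ Omar: 07:00-08:00, 09:00-10:00, 15:00-17:30.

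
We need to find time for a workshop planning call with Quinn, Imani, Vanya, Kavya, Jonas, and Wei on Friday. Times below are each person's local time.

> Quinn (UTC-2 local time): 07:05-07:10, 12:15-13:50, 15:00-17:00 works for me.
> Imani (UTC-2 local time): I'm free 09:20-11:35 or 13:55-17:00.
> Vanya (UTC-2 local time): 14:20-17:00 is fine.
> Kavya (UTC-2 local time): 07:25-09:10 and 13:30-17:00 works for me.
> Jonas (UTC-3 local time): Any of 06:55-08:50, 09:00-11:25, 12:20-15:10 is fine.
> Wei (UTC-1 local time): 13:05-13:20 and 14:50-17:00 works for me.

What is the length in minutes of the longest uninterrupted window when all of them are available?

60

Quinn in UTC: 09:05-09:10, 14:15-15:50, 17:00-19:00 (add 2h to convert from UTC-2).
Imani in UTC: 11:20-13:35, 15:55-19:00 (add 2h to convert from UTC-2).
Vanya in UTC: 16:20-19:00 (add 2h to convert from UTC-2).
Kavya in UTC: 09:25-11:10, 15:30-19:00 (add 2h to convert from UTC-2).
Jonas in UTC: 09:55-11:50, 12:00-14:25, 15:20-18:10 (add 3h to convert from UTC-3).
Wei in UTC: 14:05-14:20, 15:50-18:00 (add 1h to convert from UTC-1).
Quinn ∩ Imani: 17:00-19:00.
Quinn ∩ Imani ∩ Vanya: 17:00-19:00.
Quinn ∩ Imani ∩ Vanya ∩ Kavya: 17:00-19:00.
Quinn ∩ Imani ∩ Vanya ∩ Kavya ∩ Jonas: 17:00-18:10.
Quinn ∩ Imani ∩ Vanya ∩ Kavya ∩ Jonas ∩ Wei: 17:00-18:00.
So the common availability across everyone is 17:00-18:00.
The longest is 17:00-18:00 at 60 minutes.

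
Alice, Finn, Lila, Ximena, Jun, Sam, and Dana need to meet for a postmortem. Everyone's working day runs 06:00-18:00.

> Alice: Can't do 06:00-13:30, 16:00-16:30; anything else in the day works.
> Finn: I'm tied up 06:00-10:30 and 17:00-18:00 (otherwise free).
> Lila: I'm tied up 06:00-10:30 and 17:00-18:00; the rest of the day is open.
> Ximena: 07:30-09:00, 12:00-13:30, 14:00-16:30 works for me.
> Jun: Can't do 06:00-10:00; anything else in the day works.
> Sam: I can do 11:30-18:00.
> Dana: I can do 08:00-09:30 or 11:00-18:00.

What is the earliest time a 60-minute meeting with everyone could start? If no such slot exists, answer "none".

Alice free: 13:30-16:00, 16:30-18:00 (invert busy blocks within the working day).
Finn free: 10:30-17:00 (invert busy blocks within the working day).
Lila free: 10:30-17:00 (invert busy blocks within the working day).
Ximena free: 07:30-09:00, 12:00-13:30, 14:00-16:30.
Jun free: 10:00-18:00 (invert busy blocks within the working day).
Sam free: 11:30-18:00.
Dana free: 08:00-09:30, 11:00-18:00.
Alice ∩ Finn: 13:30-16:00, 16:30-17:00.
Alice ∩ Finn ∩ Lila: 13:30-16:00, 16:30-17:00.
Alice ∩ Finn ∩ Lila ∩ Ximena: 14:00-16:00.
Alice ∩ Finn ∩ Lila ∩ Ximena ∩ Jun: 14:00-16:00.
Alice ∩ Finn ∩ Lila ∩ Ximena ∩ Jun ∩ Sam: 14:00-16:00.
Alice ∩ Finn ∩ Lila ∩ Ximena ∩ Jun ∩ Sam ∩ Dana: 14:00-16:00.
The first common window of at least 60 minutes is 14:00-16:00, so the earliest start is 14:00.

14:00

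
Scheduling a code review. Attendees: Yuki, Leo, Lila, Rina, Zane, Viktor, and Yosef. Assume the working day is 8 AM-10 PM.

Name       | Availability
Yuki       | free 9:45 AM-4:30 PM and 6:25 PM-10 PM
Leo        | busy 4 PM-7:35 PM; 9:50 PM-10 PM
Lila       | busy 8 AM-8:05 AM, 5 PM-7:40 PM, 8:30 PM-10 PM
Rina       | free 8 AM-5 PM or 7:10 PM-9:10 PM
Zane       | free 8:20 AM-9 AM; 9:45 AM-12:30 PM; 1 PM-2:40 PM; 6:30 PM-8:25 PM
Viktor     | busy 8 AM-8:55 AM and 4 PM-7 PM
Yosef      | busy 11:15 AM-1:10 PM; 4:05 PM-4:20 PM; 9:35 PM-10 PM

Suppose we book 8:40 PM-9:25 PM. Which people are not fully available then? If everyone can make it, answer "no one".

Yuki free: 09:45-16:30, 18:25-22:00.
Leo free: 08:00-16:00, 19:35-21:50 (invert busy blocks within the working day).
Lila free: 08:05-17:00, 19:40-20:30 (invert busy blocks within the working day).
Rina free: 08:00-17:00, 19:10-21:10.
Zane free: 08:20-09:00, 09:45-12:30, 13:00-14:40, 18:30-20:25.
Viktor free: 08:55-16:00, 19:00-22:00 (invert busy blocks within the working day).
Yosef free: 08:00-11:15, 13:10-16:05, 16:20-21:35 (invert busy blocks within the working day).
Yuki: free for 20:40-21:25. Leo: free for 20:40-21:25. Lila: not fully free for 20:40-21:25. Rina: not fully free for 20:40-21:25. Zane: not fully free for 20:40-21:25. Viktor: free for 20:40-21:25. Yosef: free for 20:40-21:25.

Lila, Rina, Zane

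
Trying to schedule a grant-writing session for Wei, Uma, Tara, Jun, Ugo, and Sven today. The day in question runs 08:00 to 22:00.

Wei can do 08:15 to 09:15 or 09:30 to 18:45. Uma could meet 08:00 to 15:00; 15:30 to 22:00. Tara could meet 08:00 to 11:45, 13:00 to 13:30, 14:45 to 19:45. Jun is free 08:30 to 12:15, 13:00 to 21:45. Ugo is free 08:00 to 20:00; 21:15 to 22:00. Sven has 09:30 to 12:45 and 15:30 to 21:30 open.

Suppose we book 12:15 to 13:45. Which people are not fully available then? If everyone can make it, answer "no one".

Wei: free for 12:15-13:45. Uma: free for 12:15-13:45. Tara: not fully free for 12:15-13:45. Jun: not fully free for 12:15-13:45. Ugo: free for 12:15-13:45. Sven: not fully free for 12:15-13:45.

Jun, Sven, Tara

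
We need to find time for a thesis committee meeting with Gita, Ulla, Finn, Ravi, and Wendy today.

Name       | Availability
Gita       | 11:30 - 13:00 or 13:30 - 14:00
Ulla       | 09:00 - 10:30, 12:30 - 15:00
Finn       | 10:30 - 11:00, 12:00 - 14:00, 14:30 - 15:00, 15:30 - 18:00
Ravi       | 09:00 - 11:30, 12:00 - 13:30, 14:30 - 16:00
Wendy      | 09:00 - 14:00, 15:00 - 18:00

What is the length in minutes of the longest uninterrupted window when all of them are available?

30

Gita ∩ Ulla: 12:30-13:00, 13:30-14:00.
Gita ∩ Ulla ∩ Finn: 12:30-13:00, 13:30-14:00.
Gita ∩ Ulla ∩ Finn ∩ Ravi: 12:30-13:00.
Gita ∩ Ulla ∩ Finn ∩ Ravi ∩ Wendy: 12:30-13:00.
The longest is 12:30-13:00 at 30 minutes.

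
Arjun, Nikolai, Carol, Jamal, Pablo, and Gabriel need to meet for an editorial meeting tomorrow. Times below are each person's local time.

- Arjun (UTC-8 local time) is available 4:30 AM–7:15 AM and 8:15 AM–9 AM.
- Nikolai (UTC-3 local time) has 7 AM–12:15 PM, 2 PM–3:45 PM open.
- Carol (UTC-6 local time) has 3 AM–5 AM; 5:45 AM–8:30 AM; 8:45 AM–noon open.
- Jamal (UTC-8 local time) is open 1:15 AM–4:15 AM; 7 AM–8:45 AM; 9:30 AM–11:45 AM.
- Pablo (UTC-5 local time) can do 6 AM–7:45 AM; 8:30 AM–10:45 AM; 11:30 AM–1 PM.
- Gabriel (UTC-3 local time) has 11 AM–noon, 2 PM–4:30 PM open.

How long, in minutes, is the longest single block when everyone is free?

Arjun in UTC: 12:30-15:15, 16:15-17:00 (add 8h to convert from UTC-8).
Nikolai in UTC: 10:00-15:15, 17:00-18:45 (add 3h to convert from UTC-3).
Carol in UTC: 09:00-11:00, 11:45-14:30, 14:45-18:00 (add 6h to convert from UTC-6).
Jamal in UTC: 09:15-12:15, 15:00-16:45, 17:30-19:45 (add 8h to convert from UTC-8).
Pablo in UTC: 11:00-12:45, 13:30-15:45, 16:30-18:00 (add 5h to convert from UTC-5).
Gabriel in UTC: 14:00-15:00, 17:00-19:30 (add 3h to convert from UTC-3).
Arjun ∩ Nikolai: 12:30-15:15.
Arjun ∩ Nikolai ∩ Carol: 12:30-14:30, 14:45-15:15.
Arjun ∩ Nikolai ∩ Carol ∩ Jamal: 15:00-15:15.
Arjun ∩ Nikolai ∩ Carol ∩ Jamal ∩ Pablo: 15:00-15:15.
Arjun ∩ Nikolai ∩ Carol ∩ Jamal ∩ Pablo ∩ Gabriel: ∅.
There is no time when everyone is free.
No common window exists, so the longest block is 0 minutes.

0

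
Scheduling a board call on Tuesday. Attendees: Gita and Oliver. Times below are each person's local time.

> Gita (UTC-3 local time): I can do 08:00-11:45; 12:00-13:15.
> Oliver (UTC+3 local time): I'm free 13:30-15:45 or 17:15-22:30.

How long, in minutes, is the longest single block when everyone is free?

Gita in UTC: 11:00-14:45, 15:00-16:15 (add 3h to convert from UTC-3).
Oliver in UTC: 10:30-12:45, 14:15-19:30 (subtract 3h to convert from UTC+3).
Gita ∩ Oliver: 11:00-12:45, 14:15-14:45, 15:00-16:15.
The longest is 11:00-12:45 at 105 minutes.

105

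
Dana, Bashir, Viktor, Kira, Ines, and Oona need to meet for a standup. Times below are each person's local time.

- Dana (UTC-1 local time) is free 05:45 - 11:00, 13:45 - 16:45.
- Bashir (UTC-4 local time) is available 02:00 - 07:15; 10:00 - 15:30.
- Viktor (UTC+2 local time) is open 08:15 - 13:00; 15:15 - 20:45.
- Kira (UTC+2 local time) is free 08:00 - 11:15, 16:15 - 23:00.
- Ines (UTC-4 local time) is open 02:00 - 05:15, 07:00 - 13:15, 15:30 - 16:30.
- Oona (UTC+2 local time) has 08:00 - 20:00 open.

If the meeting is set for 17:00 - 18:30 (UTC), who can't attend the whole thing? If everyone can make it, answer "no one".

Dana in UTC: 06:45-12:00, 14:45-17:45 (add 1h to convert from UTC-1).
Bashir in UTC: 06:00-11:15, 14:00-19:30 (add 4h to convert from UTC-4).
Viktor in UTC: 06:15-11:00, 13:15-18:45 (subtract 2h to convert from UTC+2).
Kira in UTC: 06:00-09:15, 14:15-21:00 (subtract 2h to convert from UTC+2).
Ines in UTC: 06:00-09:15, 11:00-17:15, 19:30-20:30 (add 4h to convert from UTC-4).
Oona in UTC: 06:00-18:00 (subtract 2h to convert from UTC+2).
Dana: not fully free for 17:00-18:30. Bashir: free for 17:00-18:30. Viktor: free for 17:00-18:30. Kira: free for 17:00-18:30. Ines: not fully free for 17:00-18:30. Oona: not fully free for 17:00-18:30.

Dana, Ines, Oona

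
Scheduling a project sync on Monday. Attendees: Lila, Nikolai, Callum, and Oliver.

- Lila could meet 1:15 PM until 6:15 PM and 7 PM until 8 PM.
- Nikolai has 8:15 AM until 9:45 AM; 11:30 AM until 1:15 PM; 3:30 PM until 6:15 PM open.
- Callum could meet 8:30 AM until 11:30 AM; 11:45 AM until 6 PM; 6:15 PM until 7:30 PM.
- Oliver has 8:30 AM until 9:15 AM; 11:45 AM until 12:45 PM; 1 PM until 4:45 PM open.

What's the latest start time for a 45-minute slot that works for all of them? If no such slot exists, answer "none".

16:00

Lila ∩ Nikolai: 15:30-18:15.
Lila ∩ Nikolai ∩ Callum: 15:30-18:00.
Lila ∩ Nikolai ∩ Callum ∩ Oliver: 15:30-16:45.
The last common window of at least 45 minutes is 15:30-16:45; a 45-minute meeting can start as late as 16:00 and still end by 16:45.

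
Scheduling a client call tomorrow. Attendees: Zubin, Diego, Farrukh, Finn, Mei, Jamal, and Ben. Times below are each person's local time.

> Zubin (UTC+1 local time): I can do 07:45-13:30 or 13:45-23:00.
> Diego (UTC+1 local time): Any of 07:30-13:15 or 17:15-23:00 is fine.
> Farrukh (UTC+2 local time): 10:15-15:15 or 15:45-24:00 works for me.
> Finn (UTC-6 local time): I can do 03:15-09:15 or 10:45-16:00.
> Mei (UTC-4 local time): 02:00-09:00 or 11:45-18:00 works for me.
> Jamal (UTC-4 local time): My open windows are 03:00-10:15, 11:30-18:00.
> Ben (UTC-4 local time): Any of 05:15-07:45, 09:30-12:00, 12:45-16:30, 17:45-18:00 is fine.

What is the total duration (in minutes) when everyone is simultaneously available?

Zubin in UTC: 06:45-12:30, 12:45-22:00 (subtract 1h to convert from UTC+1).
Diego in UTC: 06:30-12:15, 16:15-22:00 (subtract 1h to convert from UTC+1).
Farrukh in UTC: 08:15-13:15, 13:45-22:00 (subtract 2h to convert from UTC+2).
Finn in UTC: 09:15-15:15, 16:45-22:00 (add 6h to convert from UTC-6).
Mei in UTC: 06:00-13:00, 15:45-22:00 (add 4h to convert from UTC-4).
Jamal in UTC: 07:00-14:15, 15:30-22:00 (add 4h to convert from UTC-4).
Ben in UTC: 09:15-11:45, 13:30-16:00, 16:45-20:30, 21:45-22:00 (add 4h to convert from UTC-4).
Zubin ∩ Diego: 06:45-12:15, 16:15-22:00.
Zubin ∩ Diego ∩ Farrukh: 08:15-12:15, 16:15-22:00.
Zubin ∩ Diego ∩ Farrukh ∩ Finn: 09:15-12:15, 16:45-22:00.
Zubin ∩ Diego ∩ Farrukh ∩ Finn ∩ Mei: 09:15-12:15, 16:45-22:00.
Zubin ∩ Diego ∩ Farrukh ∩ Finn ∩ Mei ∩ Jamal: 09:15-12:15, 16:45-22:00.
Zubin ∩ Diego ∩ Farrukh ∩ Finn ∩ Mei ∩ Jamal ∩ Ben: 09:15-11:45, 16:45-20:30, 21:45-22:00.
Summing the common windows: 150 + 225 + 15 = 390 minutes.

390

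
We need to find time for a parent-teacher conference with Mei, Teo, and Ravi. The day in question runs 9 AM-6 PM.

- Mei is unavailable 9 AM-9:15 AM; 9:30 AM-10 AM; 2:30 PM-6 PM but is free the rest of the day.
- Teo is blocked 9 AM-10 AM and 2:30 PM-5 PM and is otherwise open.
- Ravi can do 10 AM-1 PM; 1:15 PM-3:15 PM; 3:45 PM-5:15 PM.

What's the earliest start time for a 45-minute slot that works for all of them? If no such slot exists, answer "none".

Mei free: 09:15-09:30, 10:00-14:30 (invert busy blocks within the working day).
Teo free: 10:00-14:30, 17:00-18:00 (invert busy blocks within the working day).
Ravi free: 10:00-13:00, 13:15-15:15, 15:45-17:15.
Mei ∩ Teo: 10:00-14:30.
Mei ∩ Teo ∩ Ravi: 10:00-13:00, 13:15-14:30.
So the common availability across everyone is 10:00-13:00, 13:15-14:30.
The first common window of at least 45 minutes is 10:00-13:00, so the earliest start is 10:00.

10:00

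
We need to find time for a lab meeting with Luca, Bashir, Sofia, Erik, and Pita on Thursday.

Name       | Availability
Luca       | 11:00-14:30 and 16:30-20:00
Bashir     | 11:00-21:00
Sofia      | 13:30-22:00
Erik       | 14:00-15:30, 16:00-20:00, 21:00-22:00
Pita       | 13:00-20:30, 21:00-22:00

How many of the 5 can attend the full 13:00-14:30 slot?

Luca, Bashir, and Pita can make the full 13:00-14:30 slot — that's 3.

3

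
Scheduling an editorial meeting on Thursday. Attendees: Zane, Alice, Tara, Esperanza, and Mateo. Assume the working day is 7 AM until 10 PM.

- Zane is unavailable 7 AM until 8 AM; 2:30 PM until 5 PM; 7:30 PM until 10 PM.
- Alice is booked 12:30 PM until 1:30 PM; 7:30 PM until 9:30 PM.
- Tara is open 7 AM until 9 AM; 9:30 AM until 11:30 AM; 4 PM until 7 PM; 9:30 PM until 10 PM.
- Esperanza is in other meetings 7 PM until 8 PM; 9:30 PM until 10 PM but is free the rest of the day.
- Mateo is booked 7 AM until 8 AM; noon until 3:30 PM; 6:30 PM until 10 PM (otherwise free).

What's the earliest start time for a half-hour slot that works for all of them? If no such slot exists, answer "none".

Zane free: 08:00-14:30, 17:00-19:30 (invert busy blocks within the working day).
Alice free: 07:00-12:30, 13:30-19:30, 21:30-22:00 (invert busy blocks within the working day).
Tara free: 07:00-09:00, 09:30-11:30, 16:00-19:00, 21:30-22:00.
Esperanza free: 07:00-19:00, 20:00-21:30 (invert busy blocks within the working day).
Mateo free: 08:00-12:00, 15:30-18:30 (invert busy blocks within the working day).
Zane ∩ Alice: 08:00-12:30, 13:30-14:30, 17:00-19:30.
Zane ∩ Alice ∩ Tara: 08:00-09:00, 09:30-11:30, 17:00-19:00.
Zane ∩ Alice ∩ Tara ∩ Esperanza: 08:00-09:00, 09:30-11:30, 17:00-19:00.
Zane ∩ Alice ∩ Tara ∩ Esperanza ∩ Mateo: 08:00-09:00, 09:30-11:30, 17:00-18:30.
So the common availability across everyone is 08:00-09:00, 09:30-11:30, 17:00-18:30.
The first common window of at least 30 minutes is 08:00-09:00, so the earliest start is 08:00.

08:00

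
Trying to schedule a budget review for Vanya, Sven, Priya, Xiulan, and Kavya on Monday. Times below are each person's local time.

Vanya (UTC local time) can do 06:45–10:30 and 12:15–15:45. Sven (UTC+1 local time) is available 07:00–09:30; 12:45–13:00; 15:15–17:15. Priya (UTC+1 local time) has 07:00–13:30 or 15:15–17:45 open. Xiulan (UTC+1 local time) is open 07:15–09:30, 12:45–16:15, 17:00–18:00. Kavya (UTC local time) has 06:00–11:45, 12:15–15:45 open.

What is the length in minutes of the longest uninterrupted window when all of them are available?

Vanya in UTC: 06:45-10:30, 12:15-15:45.
Sven in UTC: 06:00-08:30, 11:45-12:00, 14:15-16:15 (subtract 1h to convert from UTC+1).
Priya in UTC: 06:00-12:30, 14:15-16:45 (subtract 1h to convert from UTC+1).
Xiulan in UTC: 06:15-08:30, 11:45-15:15, 16:00-17:00 (subtract 1h to convert from UTC+1).
Kavya in UTC: 06:00-11:45, 12:15-15:45.
Vanya ∩ Sven: 06:45-08:30, 14:15-15:45.
Vanya ∩ Sven ∩ Priya: 06:45-08:30, 14:15-15:45.
Vanya ∩ Sven ∩ Priya ∩ Xiulan: 06:45-08:30, 14:15-15:15.
Vanya ∩ Sven ∩ Priya ∩ Xiulan ∩ Kavya: 06:45-08:30, 14:15-15:15.
The longest is 06:45-08:30 at 105 minutes.

105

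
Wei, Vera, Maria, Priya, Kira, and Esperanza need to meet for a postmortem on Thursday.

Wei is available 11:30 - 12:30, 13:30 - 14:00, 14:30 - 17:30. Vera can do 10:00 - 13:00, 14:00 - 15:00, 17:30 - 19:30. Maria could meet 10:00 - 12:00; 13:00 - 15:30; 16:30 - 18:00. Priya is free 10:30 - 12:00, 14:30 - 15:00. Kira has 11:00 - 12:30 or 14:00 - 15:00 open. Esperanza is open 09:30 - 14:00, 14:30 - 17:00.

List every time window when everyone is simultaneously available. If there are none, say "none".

Wei ∩ Vera: 11:30-12:30, 14:30-15:00.
Wei ∩ Vera ∩ Maria: 11:30-12:00, 14:30-15:00.
Wei ∩ Vera ∩ Maria ∩ Priya: 11:30-12:00, 14:30-15:00.
Wei ∩ Vera ∩ Maria ∩ Priya ∩ Kira: 11:30-12:00, 14:30-15:00.
Wei ∩ Vera ∩ Maria ∩ Priya ∩ Kira ∩ Esperanza: 11:30-12:00, 14:30-15:00.

11:30-12:00, 14:30-15:00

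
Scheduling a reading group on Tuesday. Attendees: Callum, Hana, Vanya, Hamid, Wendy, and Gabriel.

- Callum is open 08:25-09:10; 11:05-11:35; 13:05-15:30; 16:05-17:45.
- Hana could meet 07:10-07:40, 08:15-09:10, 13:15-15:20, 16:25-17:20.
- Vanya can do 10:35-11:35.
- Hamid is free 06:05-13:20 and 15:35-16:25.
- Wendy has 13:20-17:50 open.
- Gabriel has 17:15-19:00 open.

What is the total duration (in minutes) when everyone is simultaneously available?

0

Callum ∩ Hana: 08:25-09:10, 13:15-15:20, 16:25-17:20.
Callum ∩ Hana ∩ Vanya: ∅.
Callum ∩ Hana ∩ Vanya ∩ Hamid: ∅.
Callum ∩ Hana ∩ Vanya ∩ Hamid ∩ Wendy: ∅.
Callum ∩ Hana ∩ Vanya ∩ Hamid ∩ Wendy ∩ Gabriel: ∅.
There is no time when everyone is free.
There is no common window, so the total is 0 minutes.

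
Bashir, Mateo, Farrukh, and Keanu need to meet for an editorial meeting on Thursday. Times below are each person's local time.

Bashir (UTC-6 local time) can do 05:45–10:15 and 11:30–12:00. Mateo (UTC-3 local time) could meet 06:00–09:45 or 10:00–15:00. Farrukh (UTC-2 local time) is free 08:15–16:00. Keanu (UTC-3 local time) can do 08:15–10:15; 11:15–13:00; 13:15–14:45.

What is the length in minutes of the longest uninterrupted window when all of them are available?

105

Bashir in UTC: 11:45-16:15, 17:30-18:00 (add 6h to convert from UTC-6).
Mateo in UTC: 09:00-12:45, 13:00-18:00 (add 3h to convert from UTC-3).
Farrukh in UTC: 10:15-18:00 (add 2h to convert from UTC-2).
Keanu in UTC: 11:15-13:15, 14:15-16:00, 16:15-17:45 (add 3h to convert from UTC-3).
Bashir ∩ Mateo: 11:45-12:45, 13:00-16:15, 17:30-18:00.
Bashir ∩ Mateo ∩ Farrukh: 11:45-12:45, 13:00-16:15, 17:30-18:00.
Bashir ∩ Mateo ∩ Farrukh ∩ Keanu: 11:45-12:45, 13:00-13:15, 14:15-16:00, 17:30-17:45.
The longest is 14:15-16:00 at 105 minutes.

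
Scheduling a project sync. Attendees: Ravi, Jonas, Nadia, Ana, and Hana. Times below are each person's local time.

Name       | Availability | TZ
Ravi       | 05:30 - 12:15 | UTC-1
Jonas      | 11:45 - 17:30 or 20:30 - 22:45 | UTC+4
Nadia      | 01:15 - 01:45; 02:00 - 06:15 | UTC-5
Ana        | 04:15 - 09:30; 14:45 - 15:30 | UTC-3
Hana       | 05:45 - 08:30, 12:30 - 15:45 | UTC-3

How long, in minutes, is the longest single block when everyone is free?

Ravi in UTC: 06:30-13:15 (add 1h to convert from UTC-1).
Jonas in UTC: 07:45-13:30, 16:30-18:45 (subtract 4h to convert from UTC+4).
Nadia in UTC: 06:15-06:45, 07:00-11:15 (add 5h to convert from UTC-5).
Ana in UTC: 07:15-12:30, 17:45-18:30 (add 3h to convert from UTC-3).
Hana in UTC: 08:45-11:30, 15:30-18:45 (add 3h to convert from UTC-3).
Ravi ∩ Jonas: 07:45-13:15.
Ravi ∩ Jonas ∩ Nadia: 07:45-11:15.
Ravi ∩ Jonas ∩ Nadia ∩ Ana: 07:45-11:15.
Ravi ∩ Jonas ∩ Nadia ∩ Ana ∩ Hana: 08:45-11:15.
The longest is 08:45-11:15 at 150 minutes.

150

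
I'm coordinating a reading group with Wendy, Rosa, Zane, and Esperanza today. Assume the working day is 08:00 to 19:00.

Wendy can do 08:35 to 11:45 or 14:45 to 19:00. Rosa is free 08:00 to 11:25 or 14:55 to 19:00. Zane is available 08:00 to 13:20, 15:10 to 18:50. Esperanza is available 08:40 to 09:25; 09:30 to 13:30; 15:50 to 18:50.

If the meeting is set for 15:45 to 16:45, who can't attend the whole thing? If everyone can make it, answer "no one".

Esperanza

Wendy: free for 15:45-16:45. Rosa: free for 15:45-16:45. Zane: free for 15:45-16:45. Esperanza: not fully free for 15:45-16:45.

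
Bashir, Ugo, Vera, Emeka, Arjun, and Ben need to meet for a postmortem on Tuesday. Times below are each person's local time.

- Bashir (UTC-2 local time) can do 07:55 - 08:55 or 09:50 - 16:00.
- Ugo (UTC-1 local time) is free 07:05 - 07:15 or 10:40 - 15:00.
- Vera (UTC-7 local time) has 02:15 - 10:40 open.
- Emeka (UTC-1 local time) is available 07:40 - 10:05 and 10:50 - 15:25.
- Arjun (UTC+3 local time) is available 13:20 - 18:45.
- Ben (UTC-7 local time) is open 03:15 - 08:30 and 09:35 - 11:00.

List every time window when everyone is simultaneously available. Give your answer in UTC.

Bashir in UTC: 09:55-10:55, 11:50-18:00 (add 2h to convert from UTC-2).
Ugo in UTC: 08:05-08:15, 11:40-16:00 (add 1h to convert from UTC-1).
Vera in UTC: 09:15-17:40 (add 7h to convert from UTC-7).
Emeka in UTC: 08:40-11:05, 11:50-16:25 (add 1h to convert from UTC-1).
Arjun in UTC: 10:20-15:45 (subtract 3h to convert from UTC+3).
Ben in UTC: 10:15-15:30, 16:35-18:00 (add 7h to convert from UTC-7).
Bashir ∩ Ugo: 11:50-16:00.
Bashir ∩ Ugo ∩ Vera: 11:50-16:00.
Bashir ∩ Ugo ∩ Vera ∩ Emeka: 11:50-16:00.
Bashir ∩ Ugo ∩ Vera ∩ Emeka ∩ Arjun: 11:50-15:45.
Bashir ∩ Ugo ∩ Vera ∩ Emeka ∩ Arjun ∩ Ben: 11:50-15:30.
Those are the intersection windows.

11:50-15:30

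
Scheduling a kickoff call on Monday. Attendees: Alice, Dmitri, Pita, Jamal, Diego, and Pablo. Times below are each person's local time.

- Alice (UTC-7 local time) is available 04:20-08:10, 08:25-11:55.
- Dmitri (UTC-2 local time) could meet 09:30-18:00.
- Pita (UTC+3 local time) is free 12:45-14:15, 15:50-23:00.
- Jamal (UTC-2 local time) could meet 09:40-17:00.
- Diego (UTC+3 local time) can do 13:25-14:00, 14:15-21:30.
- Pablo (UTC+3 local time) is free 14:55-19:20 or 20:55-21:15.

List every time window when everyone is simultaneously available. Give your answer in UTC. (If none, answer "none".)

Alice in UTC: 11:20-15:10, 15:25-18:55 (add 7h to convert from UTC-7).
Dmitri in UTC: 11:30-20:00 (add 2h to convert from UTC-2).
Pita in UTC: 09:45-11:15, 12:50-20:00 (subtract 3h to convert from UTC+3).
Jamal in UTC: 11:40-19:00 (add 2h to convert from UTC-2).
Diego in UTC: 10:25-11:00, 11:15-18:30 (subtract 3h to convert from UTC+3).
Pablo in UTC: 11:55-16:20, 17:55-18:15 (subtract 3h to convert from UTC+3).
Alice ∩ Dmitri: 11:30-15:10, 15:25-18:55.
Alice ∩ Dmitri ∩ Pita: 12:50-15:10, 15:25-18:55.
Alice ∩ Dmitri ∩ Pita ∩ Jamal: 12:50-15:10, 15:25-18:55.
Alice ∩ Dmitri ∩ Pita ∩ Jamal ∩ Diego: 12:50-15:10, 15:25-18:30.
Alice ∩ Dmitri ∩ Pita ∩ Jamal ∩ Diego ∩ Pablo: 12:50-15:10, 15:25-16:20, 17:55-18:15.

12:50-15:10, 15:25-16:20, 17:55-18:15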